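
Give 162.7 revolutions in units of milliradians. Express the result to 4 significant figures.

1 revolution = 6283.19 mrad.
Then 162.7 × 6283.19 ≈ 1.022e+6 mrad.

1.022e+6 milliradians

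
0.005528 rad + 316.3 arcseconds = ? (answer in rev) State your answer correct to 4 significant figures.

0.005528 rad = 0.000879809 rev and 316.3 arcsec = 0.000244059 rev.
0.000879809 + 0.000244059 ≈ 0.001124 rev.

0.001124 rev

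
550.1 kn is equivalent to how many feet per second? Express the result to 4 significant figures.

1 knot = 1.68781 feet per second.
Then 550.1 × 1.68781 ≈ 928.5 ft/s.

928.5 ft/s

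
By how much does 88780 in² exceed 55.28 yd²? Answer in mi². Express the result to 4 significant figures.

88780 in² = 2.21149 × 10^-5 mi² and 55.28 yd² = 1.78461 × 10^-5 mi².
2.21149 × 10^-5 − 1.78461 × 10^-5 ≈ 4.269 × 10^-6 mi².

4.269 × 10^-6 square miles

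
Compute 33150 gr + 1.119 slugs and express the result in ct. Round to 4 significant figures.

92390 ct

33150 gr = 10740.4 ct and 1.119 slug = 81652.9 ct.
10740.4 + 81652.9 ≈ 92390 ct.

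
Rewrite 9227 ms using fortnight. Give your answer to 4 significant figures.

7.628e-6 fortnights

1 ms = 8.26720e-10 fortnights.
Then 9227 × 8.26720e-10 ≈ 7.628e-6 fortnight.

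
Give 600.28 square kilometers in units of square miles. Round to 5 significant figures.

231.77 mi²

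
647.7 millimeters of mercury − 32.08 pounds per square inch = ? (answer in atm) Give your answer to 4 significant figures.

-1.331 atm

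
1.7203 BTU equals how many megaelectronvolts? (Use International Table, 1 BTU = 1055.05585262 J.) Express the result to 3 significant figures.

1 BTU = 6.58514 × 10^15 MeV.
Then 1.7203 × 6.58514 × 10^15 ≈ 1.13 × 10^16 MeV.

1.13 × 10^16 megaelectronvolts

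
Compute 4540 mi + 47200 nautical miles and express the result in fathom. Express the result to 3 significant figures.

5.18 × 10^7 fathoms

4540 mi = 3.99520 × 10^6 fathom and 47200 nmi = 4.77988 × 10^7 fathom.
3.99520 × 10^6 + 4.77988 × 10^7 ≈ 5.18 × 10^7 fathom.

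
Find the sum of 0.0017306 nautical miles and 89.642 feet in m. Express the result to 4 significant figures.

30.53 m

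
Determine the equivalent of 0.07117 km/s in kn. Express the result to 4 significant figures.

1 km/s = 1943.84 knots.
Thus 0.07117 × 1943.84 ≈ 138.3 kn.

138.3 knots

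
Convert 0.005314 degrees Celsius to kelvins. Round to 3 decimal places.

273.155 K

K = °C + 273.15.
Applying the formula gives 273.155 K.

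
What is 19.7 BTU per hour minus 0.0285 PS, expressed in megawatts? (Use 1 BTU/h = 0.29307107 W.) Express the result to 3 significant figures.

-1.52 × 10^-5 MW

19.7 BTU/h = 5.77350 × 10^-6 MW and 0.0285 PS = 2.09617 × 10^-5 MW.
5.77350 × 10^-6 − 2.09617 × 10^-5 ≈ -1.52 × 10^-5 MW.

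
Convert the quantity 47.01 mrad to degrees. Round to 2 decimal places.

1 milliradian = 0.0572958 degrees.
Thus 47.01 × 0.0572958 ≈ 2.69 °.

2.69 degrees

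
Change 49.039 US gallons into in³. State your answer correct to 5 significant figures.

11328 cubic inches

1 US gal = 231.000 in³.
So 49.039 × 231.000 ≈ 11328 in³.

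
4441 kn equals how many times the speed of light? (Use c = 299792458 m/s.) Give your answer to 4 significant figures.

1 kn = 1.71600 × 10^-9 times the speed of light.
Then 4441 × 1.71600 × 10^-9 ≈ 7.621 × 10^-6 c.

7.621 × 10^-6 times the speed of light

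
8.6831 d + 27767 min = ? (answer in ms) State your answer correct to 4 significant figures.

8.6831 d = 7.50220 × 10^8 ms and 27767 min = 1.66602 × 10^9 ms.
7.50220 × 10^8 + 1.66602 × 10^9 ≈ 2.416 × 10^9 ms.

2.416 × 10^9 ms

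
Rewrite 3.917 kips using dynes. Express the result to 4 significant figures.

1 kip = 4.44822 × 10^8 dyn.
Thus 3.917 × 4.44822 × 10^8 ≈ 1.742 × 10^9 dyn.

1.742 × 10^9 dyn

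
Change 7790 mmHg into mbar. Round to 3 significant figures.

1 mmHg = 1.33322 mbar.
7790 × 1.33322 ≈ 10400 mbar.

10400 millibar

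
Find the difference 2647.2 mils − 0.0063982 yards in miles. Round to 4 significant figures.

3.814 × 10^-5 miles

2647.2 mil = 4.17803 × 10^-5 mi and 0.0063982 yd = 3.63534 × 10^-6 mi.
4.17803 × 10^-5 − 3.63534 × 10^-6 ≈ 3.814 × 10^-5 mi.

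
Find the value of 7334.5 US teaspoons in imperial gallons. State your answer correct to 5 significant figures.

1 US tsp = 0.00108421 imp gal.
So 7334.5 × 0.00108421 ≈ 7.9521 imp gal.

7.9521 imp gal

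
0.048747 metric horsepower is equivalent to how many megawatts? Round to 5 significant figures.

1 metric horsepower = 0.000735499 MW.
Thus 0.048747 × 0.000735499 ≈ 3.5853 × 10^-5 MW.

3.5853 × 10^-5 MW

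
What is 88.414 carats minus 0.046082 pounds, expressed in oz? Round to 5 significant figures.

-0.11357 oz

88.414 ct = 0.623742 oz and 0.046082 lb = 0.737312 oz.
0.623742 − 0.737312 ≈ -0.11357 oz.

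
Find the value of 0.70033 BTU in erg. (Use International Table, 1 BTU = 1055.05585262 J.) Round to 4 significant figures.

7.389e+9 erg

1 BTU = 1.05506e+10 ergs.
Thus 0.70033 × 1.05506e+10 ≈ 7.389e+9 erg.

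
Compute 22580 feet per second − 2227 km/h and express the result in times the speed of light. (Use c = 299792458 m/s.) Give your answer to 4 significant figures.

2.089e-5 c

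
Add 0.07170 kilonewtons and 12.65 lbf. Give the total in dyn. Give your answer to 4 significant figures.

1.280 × 10^7 dyn

0.07170 kN = 7.17000 × 10^6 dyn and 12.65 lbf = 5.62700 × 10^6 dyn.
7.17000 × 10^6 + 5.62700 × 10^6 ≈ 1.280 × 10^7 dyn.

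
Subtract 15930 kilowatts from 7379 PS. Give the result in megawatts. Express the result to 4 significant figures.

7379 PS = 5.42725 MW and 15930 kW = 15.9300 MW.
5.42725 − 15.9300 ≈ -10.50 MW.

-10.50 MW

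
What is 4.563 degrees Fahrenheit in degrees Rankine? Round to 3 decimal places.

464.233 °R

°R = °F + 459.67.
Applying the formula gives 464.233 °R.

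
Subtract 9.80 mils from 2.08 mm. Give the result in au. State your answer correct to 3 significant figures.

2.08 mm = 1.39039e-14 au and 9.80 mil = 1.66393e-15 au.
1.39039e-14 − 1.66393e-15 ≈ 1.22e-14 au.

1.22e-14 au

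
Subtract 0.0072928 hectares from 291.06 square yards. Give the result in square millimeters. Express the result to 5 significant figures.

291.06 yd² = 2.433632e+8 mm² and 0.0072928 ha = 7.292800e+7 mm².
2.433632e+8 − 7.292800e+7 ≈ 1.7044e+8 mm².

1.7044e+8 mm²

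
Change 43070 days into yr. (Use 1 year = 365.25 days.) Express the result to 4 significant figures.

117.9 years

1 day = 0.00273785 yr.
So 43070 × 0.00273785 ≈ 117.9 yr.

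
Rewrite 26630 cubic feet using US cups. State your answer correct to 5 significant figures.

1 cubic foot = 119.688 US cups.
Then 26630 × 119.688 ≈ 3.1873e+6 US cup.

3.1873e+6 US cups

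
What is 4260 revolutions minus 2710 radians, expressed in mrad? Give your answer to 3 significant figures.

4260 rev = 2.67664e+7 mrad and 2710 rad = 2.71000e+6 mrad.
2.67664e+7 − 2.71000e+6 ≈ 2.41e+7 mrad.

2.41e+7 mrad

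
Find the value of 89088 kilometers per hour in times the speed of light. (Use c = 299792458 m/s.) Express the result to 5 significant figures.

8.2546e-5 c

1 kilometer per hour = 9.26567e-10 c.
Thus 89088 × 9.26567e-10 ≈ 8.2546e-5 c.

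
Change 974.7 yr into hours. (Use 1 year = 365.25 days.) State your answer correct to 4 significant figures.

1 year = 8766.00 hours.
974.7 × 8766.00 ≈ 8.544 × 10^6 h.

8.544 × 10^6 h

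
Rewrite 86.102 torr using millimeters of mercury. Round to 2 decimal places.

86.10 mmHg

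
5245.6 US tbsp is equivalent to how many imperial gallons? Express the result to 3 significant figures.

17.1 imp gal

1 US tablespoon = 0.00325263 imp gal.
Then 5245.6 × 0.00325263 ≈ 17.1 imp gal.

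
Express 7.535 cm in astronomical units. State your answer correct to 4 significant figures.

1 centimeter = 6.68459e-14 astronomical units.
7.535 × 6.68459e-14 ≈ 5.037e-13 au.

5.037e-13 astronomical units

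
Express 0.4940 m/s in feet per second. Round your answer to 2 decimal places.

1.62 feet per second

1 m/s = 3.28084 feet per second.
Then 0.4940 × 3.28084 ≈ 1.62 ft/s.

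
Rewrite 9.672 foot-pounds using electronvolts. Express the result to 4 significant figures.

1 foot-pound = 8.46235 × 10^18 eV.
So 9.672 × 8.46235 × 10^18 ≈ 8.185 × 10^19 eV.

8.185 × 10^19 electronvolts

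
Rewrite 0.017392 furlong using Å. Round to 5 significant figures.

1 furlong = 2.01168e+12 angstroms.
0.017392 × 2.01168e+12 ≈ 3.4987e+10 Å.

3.4987e+10 Å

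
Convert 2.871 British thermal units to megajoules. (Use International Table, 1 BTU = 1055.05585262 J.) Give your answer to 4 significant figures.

1 BTU = 0.00105506 MJ.
Then 2.871 × 0.00105506 ≈ 0.003029 MJ.

0.003029 megajoules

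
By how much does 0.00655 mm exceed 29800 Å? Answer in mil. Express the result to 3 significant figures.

0.00655 mm = 0.257874 mil and 29800 Å = 0.117323 mil.
0.257874 − 0.117323 ≈ 0.141 mil.

0.141 mils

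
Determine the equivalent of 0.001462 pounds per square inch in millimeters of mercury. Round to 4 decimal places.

1 pound per square inch = 51.7149 mmHg.
So 0.001462 × 51.7149 ≈ 0.0756 mmHg.

0.0756 mmHg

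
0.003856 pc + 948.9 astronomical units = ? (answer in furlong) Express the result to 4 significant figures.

0.003856 pc = 5.91464e+11 furlong and 948.9 au = 7.05646e+11 furlong.
5.91464e+11 + 7.05646e+11 ≈ 1.297e+12 furlong.

1.297e+12 furlong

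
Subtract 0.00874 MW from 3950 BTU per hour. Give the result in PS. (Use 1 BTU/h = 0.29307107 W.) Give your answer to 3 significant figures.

3950 BTU/h = 1.57394 PS and 0.00874 MW = 11.8831 PS.
1.57394 − 11.8831 ≈ -10.3 PS.

-10.3 PS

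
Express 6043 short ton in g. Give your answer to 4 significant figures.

5.482e+9 g

1 short ton = 907185 grams.
Thus 6043 × 907185 ≈ 5.482e+9 g.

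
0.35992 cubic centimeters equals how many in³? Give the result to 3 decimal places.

1 cm³ = 0.0610237 cubic inches.
Thus 0.35992 × 0.0610237 ≈ 0.022 in³.

0.022 in³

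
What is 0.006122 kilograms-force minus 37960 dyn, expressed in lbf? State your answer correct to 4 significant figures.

-0.07184 pounds-force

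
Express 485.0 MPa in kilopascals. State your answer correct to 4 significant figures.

1 MPa = 1000.00 kilopascals.
Then 485.0 × 1000.00 ≈ 485000 kPa.

485000 kilopascals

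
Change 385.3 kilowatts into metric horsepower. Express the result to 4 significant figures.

523.9 metric horsepower

1 kW = 1.35962 metric horsepower.
So 385.3 × 1.35962 ≈ 523.9 PS.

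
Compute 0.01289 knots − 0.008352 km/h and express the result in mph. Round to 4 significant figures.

0.009644 miles per hour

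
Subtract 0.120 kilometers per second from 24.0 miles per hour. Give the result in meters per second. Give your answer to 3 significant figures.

-109 m/s

24.0 mph = 10.7290 m/s and 0.120 km/s = 120.000 m/s.
10.7290 − 120.000 ≈ -109 m/s.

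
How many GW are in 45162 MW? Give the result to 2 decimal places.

45.16 gigawatts

1 megawatt = 0.00100000 gigawatts.
45162 × 0.00100000 ≈ 45.16 GW.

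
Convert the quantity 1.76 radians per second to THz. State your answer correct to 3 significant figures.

2.80 × 10^-13 terahertz

1 radian per second = 1.59155 × 10^-13 THz.
Thus 1.76 × 1.59155 × 10^-13 ≈ 2.80 × 10^-13 THz.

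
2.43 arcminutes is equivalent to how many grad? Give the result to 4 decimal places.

1 arcminute = 0.0185185 gradians.
Thus 2.43 × 0.0185185 ≈ 0.0450 grad.

0.0450 grad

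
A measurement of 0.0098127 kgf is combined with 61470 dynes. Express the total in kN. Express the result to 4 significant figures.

0.0098127 kgf = 9.62297 × 10^-5 kN and 61470 dyn = 0.000614700 kN.
9.62297 × 10^-5 + 0.000614700 ≈ 0.0007109 kN.

0.0007109 kN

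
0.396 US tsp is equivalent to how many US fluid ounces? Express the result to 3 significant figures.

0.0660 US fl oz

1 US tsp = 0.166667 US fl oz.
Thus 0.396 × 0.166667 ≈ 0.0660 US fl oz.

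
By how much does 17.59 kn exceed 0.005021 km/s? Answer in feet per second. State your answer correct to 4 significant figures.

13.22 feet per second

17.59 kn = 29.6886 ft/s and 0.005021 km/s = 16.4731 ft/s.
29.6886 − 16.4731 ≈ 13.22 ft/s.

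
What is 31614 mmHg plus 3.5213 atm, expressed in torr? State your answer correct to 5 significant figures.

34290 torr

31614 mmHg = 31614.0 torr and 3.5213 atm = 2676.19 torr.
31614.0 + 2676.19 ≈ 34290 torr.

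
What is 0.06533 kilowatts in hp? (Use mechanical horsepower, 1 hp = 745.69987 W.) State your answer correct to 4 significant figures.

0.08761 hp

1 kilowatt = 1.34102 horsepower.
So 0.06533 × 1.34102 ≈ 0.08761 hp.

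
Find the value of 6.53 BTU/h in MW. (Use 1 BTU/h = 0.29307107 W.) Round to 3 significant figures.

1.91 × 10^-6 MW

1 BTU/h = 2.93071 × 10^-7 MW.
Then 6.53 × 2.93071 × 10^-7 ≈ 1.91 × 10^-6 MW.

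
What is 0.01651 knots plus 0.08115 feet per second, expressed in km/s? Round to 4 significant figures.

0.01651 kn = 8.49348 × 10^-6 km/s and 0.08115 ft/s = 2.47345 × 10^-5 km/s.
8.49348 × 10^-6 + 2.47345 × 10^-5 ≈ 3.323 × 10^-5 km/s.

3.323 × 10^-5 kilometers per second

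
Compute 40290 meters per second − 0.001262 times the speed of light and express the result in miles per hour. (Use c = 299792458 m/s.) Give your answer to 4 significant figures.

-756200 miles per hour

40290 m/s = 90126.2 mph and 0.001262 c = 846318 mph.
90126.2 − 846318 ≈ -756200 mph.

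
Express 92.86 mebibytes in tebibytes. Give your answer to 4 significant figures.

8.856e-5 TiB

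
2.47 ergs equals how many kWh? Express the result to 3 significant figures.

1 erg = 2.77778e-14 kilowatt-hours.
Thus 2.47 × 2.77778e-14 ≈ 6.86e-14 kWh.

6.86e-14 kilowatt-hours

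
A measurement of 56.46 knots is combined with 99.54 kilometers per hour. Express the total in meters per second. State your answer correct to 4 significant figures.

56.70 m/s

56.46 kn = 29.0455 m/s and 99.54 km/h = 27.6500 m/s.
29.0455 + 27.6500 ≈ 56.70 m/s.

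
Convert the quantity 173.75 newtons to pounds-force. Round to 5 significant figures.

1 N = 0.224809 lbf.
So 173.75 × 0.224809 ≈ 39.061 lbf.

39.061 lbf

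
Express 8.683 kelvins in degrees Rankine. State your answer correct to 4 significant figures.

°R = K × 9/5.
Applying the formula gives 15.63 °R.

15.63 °R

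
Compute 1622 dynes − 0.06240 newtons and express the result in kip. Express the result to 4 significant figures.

-1.038 × 10^-5 kips

1622 dyn = 3.64640 × 10^-6 kip and 0.06240 N = 1.40281 × 10^-5 kip.
3.64640 × 10^-6 − 1.40281 × 10^-5 ≈ -1.038 × 10^-5 kip.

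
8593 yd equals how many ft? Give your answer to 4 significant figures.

1 yard = 3.00000 feet.
Thus 8593 × 3.00000 ≈ 25780 ft.

25780 ft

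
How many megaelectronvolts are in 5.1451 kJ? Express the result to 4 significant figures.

1 kJ = 6.24151e+15 megaelectronvolts.
Thus 5.1451 × 6.24151e+15 ≈ 3.211e+16 MeV.

3.211e+16 megaelectronvolts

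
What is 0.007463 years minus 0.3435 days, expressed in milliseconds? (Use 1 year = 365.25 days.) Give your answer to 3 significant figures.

2.06 × 10^8 ms

0.007463 yr = 2.35514 × 10^8 ms and 0.3435 d = 2.96784 × 10^7 ms.
2.35514 × 10^8 − 2.96784 × 10^7 ≈ 2.06 × 10^8 ms.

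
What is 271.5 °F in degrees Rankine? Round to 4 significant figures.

°R = °F + 459.67.
Applying the formula gives 731.2 °R.

731.2 °R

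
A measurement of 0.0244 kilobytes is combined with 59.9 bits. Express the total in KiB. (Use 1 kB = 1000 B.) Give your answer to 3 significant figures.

0.0311 KiB

0.0244 kB = 0.0238281 KiB and 59.9 bit = 0.00731201 KiB.
0.0238281 + 0.00731201 ≈ 0.0311 KiB.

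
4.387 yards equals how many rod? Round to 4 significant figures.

0.7976 rods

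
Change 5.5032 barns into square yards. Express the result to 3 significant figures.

6.58e-28 yd²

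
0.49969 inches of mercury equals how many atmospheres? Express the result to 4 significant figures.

1 inHg = 0.0334211 atm.
Thus 0.49969 × 0.0334211 ≈ 0.01670 atm.

0.01670 atm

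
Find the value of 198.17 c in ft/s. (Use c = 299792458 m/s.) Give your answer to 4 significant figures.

1 c = 9.83571 × 10^8 ft/s.
Then 198.17 × 9.83571 × 10^8 ≈ 1.949 × 10^11 ft/s.

1.949 × 10^11 feet per second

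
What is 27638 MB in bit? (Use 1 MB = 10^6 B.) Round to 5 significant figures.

1 MB = 8.00000 × 10^6 bit.
Thus 27638 × 8.00000 × 10^6 ≈ 2.2110 × 10^11 bit.

2.2110 × 10^11 bits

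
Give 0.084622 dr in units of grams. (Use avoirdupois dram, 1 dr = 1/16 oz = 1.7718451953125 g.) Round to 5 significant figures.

1 dr = 1.77185 grams.
So 0.084622 × 1.77185 ≈ 0.14994 g.

0.14994 g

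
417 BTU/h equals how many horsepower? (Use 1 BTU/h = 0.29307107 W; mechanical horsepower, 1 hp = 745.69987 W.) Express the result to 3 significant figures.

0.164 horsepower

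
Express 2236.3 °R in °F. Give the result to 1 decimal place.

°R = °F + 459.67.
Applying the formula gives 1776.6 °F.

1776.6 °F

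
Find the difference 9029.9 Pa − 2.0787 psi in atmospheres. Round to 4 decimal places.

-0.0523 atm

9029.9 Pa = 0.0891182 atm and 2.0787 psi = 0.141447 atm.
0.0891182 − 0.141447 ≈ -0.0523 atm.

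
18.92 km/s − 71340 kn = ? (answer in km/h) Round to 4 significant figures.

18.92 km/s = 68112.0 km/h and 71340 kn = 132122 km/h.
68112.0 − 132122 ≈ -64010 km/h.

-64010 km/h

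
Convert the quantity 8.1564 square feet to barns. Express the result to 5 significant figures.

7.5775 × 10^27 barn

1 square foot = 9.29030 × 10^26 barn.
8.1564 × 9.29030 × 10^26 ≈ 7.5775 × 10^27 barn.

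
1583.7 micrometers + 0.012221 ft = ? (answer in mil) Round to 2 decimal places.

209.00 mil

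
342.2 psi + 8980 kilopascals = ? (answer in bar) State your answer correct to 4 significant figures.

113.4 bar

342.2 psi = 23.5939 bar and 8980 kPa = 89.8000 bar.
23.5939 + 89.8000 ≈ 113.4 bar.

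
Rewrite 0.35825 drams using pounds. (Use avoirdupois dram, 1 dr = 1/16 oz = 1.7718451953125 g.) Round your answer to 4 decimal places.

0.0014 pounds

1 dram = 0.00390625 lb.
0.35825 × 0.00390625 ≈ 0.0014 lb.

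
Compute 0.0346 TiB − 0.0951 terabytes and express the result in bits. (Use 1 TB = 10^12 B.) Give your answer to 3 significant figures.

-4.56e+11 bits

0.0346 TiB = 3.04345e+11 bit and 0.0951 TB = 7.60800e+11 bit.
3.04345e+11 − 7.60800e+11 ≈ -4.56e+11 bit.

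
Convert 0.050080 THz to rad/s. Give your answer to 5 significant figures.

1 THz = 6.28319e+12 radians per second.
Then 0.050080 × 6.28319e+12 ≈ 3.1466e+11 rad/s.

3.1466e+11 radians per second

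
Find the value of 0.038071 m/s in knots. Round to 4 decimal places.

1 meter per second = 1.94384 knots.
Then 0.038071 × 1.94384 ≈ 0.0740 kn.

0.0740 kn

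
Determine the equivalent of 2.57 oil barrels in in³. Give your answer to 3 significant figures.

24900 cubic inches

1 bbl = 9702.00 in³.
Thus 2.57 × 9702.00 ≈ 24900 in³.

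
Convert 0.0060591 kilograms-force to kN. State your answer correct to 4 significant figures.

1 kilogram-force = 0.00980665 kN.
So 0.0060591 × 0.00980665 ≈ 5.942 × 10^-5 kN.

5.942 × 10^-5 kilonewtons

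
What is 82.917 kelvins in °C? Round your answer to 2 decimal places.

-190.23 °C

K = °C + 273.15.
Applying the formula gives -190.23 °C.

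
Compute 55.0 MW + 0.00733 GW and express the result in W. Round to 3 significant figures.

55.0 MW = 5.50000e+7 W and 0.00733 GW = 7.33000e+6 W.
5.50000e+7 + 7.33000e+6 ≈ 6.23e+7 W.

6.23e+7 W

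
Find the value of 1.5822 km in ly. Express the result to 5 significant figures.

1.6724e-13 ly

1 kilometer = 1.05700e-13 ly.
So 1.5822 × 1.05700e-13 ≈ 1.6724e-13 ly.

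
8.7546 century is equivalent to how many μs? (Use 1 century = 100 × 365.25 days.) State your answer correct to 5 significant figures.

2.7627 × 10^16 microseconds

1 century = 3.15576 × 10^15 microseconds.
Thus 8.7546 × 3.15576 × 10^15 ≈ 2.7627 × 10^16 μs.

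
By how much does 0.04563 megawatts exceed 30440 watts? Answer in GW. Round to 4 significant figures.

0.04563 MW = 4.56300e-5 GW and 30440 W = 3.04400e-5 GW.
4.56300e-5 − 3.04400e-5 ≈ 1.519e-5 GW.

1.519e-5 GW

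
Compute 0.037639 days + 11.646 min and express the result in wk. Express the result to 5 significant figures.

0.037639 d = 0.00537700 wk and 11.646 min = 0.00115536 wk.
0.00537700 + 0.00115536 ≈ 0.0065324 wk.

0.0065324 weeks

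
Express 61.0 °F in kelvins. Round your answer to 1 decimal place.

K = (°F + 459.67) × 5/9.
Applying the formula gives 289.3 K.

289.3 K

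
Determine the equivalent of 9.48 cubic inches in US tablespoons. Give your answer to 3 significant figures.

10.5 US tbsp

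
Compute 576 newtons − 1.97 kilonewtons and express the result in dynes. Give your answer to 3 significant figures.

-1.39e+8 dyn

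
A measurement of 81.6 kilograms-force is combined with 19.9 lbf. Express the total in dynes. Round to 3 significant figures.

8.89e+7 dyn

81.6 kgf = 8.00223e+7 dyn and 19.9 lbf = 8.85196e+6 dyn.
8.00223e+7 + 8.85196e+6 ≈ 8.89e+7 dyn.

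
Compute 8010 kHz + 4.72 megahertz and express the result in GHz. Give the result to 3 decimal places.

0.013 gigahertz

8010 kHz = 0.00801000 GHz and 4.72 MHz = 0.00472000 GHz.
0.00801000 + 0.00472000 ≈ 0.013 GHz.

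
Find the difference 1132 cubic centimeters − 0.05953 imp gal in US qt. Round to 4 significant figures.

0.9102 US quarts

1132 cm³ = 1.19617 US qt and 0.05953 imp gal = 0.285970 US qt.
1.19617 − 0.285970 ≈ 0.9102 US qt.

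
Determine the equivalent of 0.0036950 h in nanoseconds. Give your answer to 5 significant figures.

1.3302e+10 nanoseconds

1 hour = 3.60000e+12 ns.
Then 0.0036950 × 3.60000e+12 ≈ 1.3302e+10 ns.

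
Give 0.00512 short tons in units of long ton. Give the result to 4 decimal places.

0.0046 long ton

1 short ton = 0.892857 long ton.
So 0.00512 × 0.892857 ≈ 0.0046 long ton.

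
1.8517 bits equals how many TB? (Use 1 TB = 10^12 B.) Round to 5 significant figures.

2.3146 × 10^-13 TB

1 bit = 1.25000 × 10^-13 terabytes.
1.8517 × 1.25000 × 10^-13 ≈ 2.3146 × 10^-13 TB.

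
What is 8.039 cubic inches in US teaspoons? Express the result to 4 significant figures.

26.73 US teaspoons

1 cubic inch = 3.32468 US teaspoons.
Thus 8.039 × 3.32468 ≈ 26.73 US tsp.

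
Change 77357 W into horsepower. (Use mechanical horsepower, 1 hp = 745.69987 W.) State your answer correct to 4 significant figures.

103.7 horsepower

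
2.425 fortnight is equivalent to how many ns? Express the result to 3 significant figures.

2.93e+15 nanoseconds

1 fortnight = 1.20960e+15 nanoseconds.
So 2.425 × 1.20960e+15 ≈ 2.93e+15 ns.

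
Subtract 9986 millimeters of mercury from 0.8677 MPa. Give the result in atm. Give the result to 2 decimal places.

0.8677 MPa = 8.56353 atm and 9986 mmHg = 13.1395 atm.
8.56353 − 13.1395 ≈ -4.58 atm.

-4.58 atmospheres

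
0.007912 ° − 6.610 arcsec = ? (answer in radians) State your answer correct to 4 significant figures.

0.0001060 rad

0.007912 ° = 0.000138090 rad and 6.610 arcsec = 3.20462 × 10^-5 rad.
0.000138090 − 3.20462 × 10^-5 ≈ 0.0001060 rad.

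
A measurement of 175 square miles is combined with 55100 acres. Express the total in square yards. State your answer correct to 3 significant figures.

175 mi² = 5.42080 × 10^8 yd² and 55100 acre = 2.66684 × 10^8 yd².
5.42080 × 10^8 + 2.66684 × 10^8 ≈ 8.09 × 10^8 yd².

8.09 × 10^8 yd²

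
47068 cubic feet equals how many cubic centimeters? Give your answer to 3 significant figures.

1.33e+9 cubic centimeters

1 cubic foot = 28316.8 cubic centimeters.
So 47068 × 28316.8 ≈ 1.33e+9 cm³.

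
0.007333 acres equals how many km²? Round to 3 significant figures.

1 acre = 0.00404686 km².
0.007333 × 0.00404686 ≈ 2.97e-5 km².

2.97e-5 square kilometers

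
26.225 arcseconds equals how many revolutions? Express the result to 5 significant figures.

2.0235 × 10^-5 rev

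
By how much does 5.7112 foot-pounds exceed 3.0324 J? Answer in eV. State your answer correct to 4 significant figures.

2.940e+19 electronvolts

5.7112 ft·lbf = 4.83302e+19 eV and 3.0324 J = 1.89268e+19 eV.
4.83302e+19 − 1.89268e+19 ≈ 2.940e+19 eV.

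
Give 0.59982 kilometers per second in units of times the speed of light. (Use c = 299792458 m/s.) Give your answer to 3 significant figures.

2.00 × 10^-6 times the speed of light

1 km/s = 3.33564 × 10^-6 c.
Then 0.59982 × 3.33564 × 10^-6 ≈ 2.00 × 10^-6 c.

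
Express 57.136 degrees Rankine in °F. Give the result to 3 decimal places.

-402.534 °F

°R = °F + 459.67.
Applying the formula gives -402.534 °F.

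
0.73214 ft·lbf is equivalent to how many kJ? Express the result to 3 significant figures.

1 ft·lbf = 0.00135582 kilojoules.
Then 0.73214 × 0.00135582 ≈ 0.000993 kJ.

0.000993 kJ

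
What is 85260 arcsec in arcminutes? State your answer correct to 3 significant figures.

1420 arcmin

1 arcsec = 0.0166667 arcmin.
Then 85260 × 0.0166667 ≈ 1420 arcmin.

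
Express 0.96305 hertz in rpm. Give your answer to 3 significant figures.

57.8 revolutions per minute

1 Hz = 60.0000 rpm.
Then 0.96305 × 60.0000 ≈ 57.8 rpm.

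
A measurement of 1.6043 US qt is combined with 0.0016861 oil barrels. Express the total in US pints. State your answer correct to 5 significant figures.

1.6043 US qt = 3.20860 US pt and 0.0016861 bbl = 0.566530 US pt.
3.20860 + 0.566530 ≈ 3.7751 US pt.

3.7751 US pt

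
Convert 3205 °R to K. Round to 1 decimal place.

°R = K × 9/5.
Applying the formula gives 1780.6 K.

1780.6 K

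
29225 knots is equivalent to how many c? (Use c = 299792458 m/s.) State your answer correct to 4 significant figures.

5.015e-5 c

1 kn = 1.71600e-9 c.
29225 × 1.71600e-9 ≈ 5.015e-5 c.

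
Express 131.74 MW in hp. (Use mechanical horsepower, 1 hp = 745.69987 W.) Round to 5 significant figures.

176670 horsepower

1 MW = 1341.02 hp.
Thus 131.74 × 1341.02 ≈ 176670 hp.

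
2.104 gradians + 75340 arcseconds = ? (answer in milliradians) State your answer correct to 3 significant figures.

2.104 grad = 33.0496 mrad and 75340 arcsec = 365.259 mrad.
33.0496 + 365.259 ≈ 398 mrad.

398 mrad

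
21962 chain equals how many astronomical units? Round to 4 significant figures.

2.953 × 10^-6 astronomical units

1 chain = 1.34473 × 10^-10 astronomical units.
Then 21962 × 1.34473 × 10^-10 ≈ 2.953 × 10^-6 au.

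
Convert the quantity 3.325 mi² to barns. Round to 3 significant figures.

8.61 × 10^34 barn

1 mi² = 2.58999 × 10^34 barns.
Thus 3.325 × 2.58999 × 10^34 ≈ 8.61 × 10^34 barn.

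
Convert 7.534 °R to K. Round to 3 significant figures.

4.19 K

°R = K × 9/5.
Applying the formula gives 4.19 K.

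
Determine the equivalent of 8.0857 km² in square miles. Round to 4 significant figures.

1 square kilometer = 0.386102 square miles.
Thus 8.0857 × 0.386102 ≈ 3.122 mi².

3.122 mi²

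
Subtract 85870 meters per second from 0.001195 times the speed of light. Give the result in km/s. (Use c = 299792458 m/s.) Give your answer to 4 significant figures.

0.001195 c = 358.252 km/s and 85870 m/s = 85.8700 km/s.
358.252 − 85.8700 ≈ 272.4 km/s.

272.4 km/s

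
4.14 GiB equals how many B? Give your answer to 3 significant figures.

4.45 × 10^9 B

1 GiB = 1.07374 × 10^9 bytes.
4.14 × 1.07374 × 10^9 ≈ 4.45 × 10^9 B.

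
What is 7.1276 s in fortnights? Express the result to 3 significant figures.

5.89 × 10^-6 fortnight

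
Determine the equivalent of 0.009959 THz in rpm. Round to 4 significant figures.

5.975 × 10^11 revolutions per minute

1 terahertz = 6.00000 × 10^13 revolutions per minute.
So 0.009959 × 6.00000 × 10^13 ≈ 5.975 × 10^11 rpm.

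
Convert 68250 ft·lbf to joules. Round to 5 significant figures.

1 ft·lbf = 1.35582 joules.
Thus 68250 × 1.35582 ≈ 92535 J.

92535 joules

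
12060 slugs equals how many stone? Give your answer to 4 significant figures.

1 slug = 2.29815 st.
Thus 12060 × 2.29815 ≈ 27720 st.

27720 st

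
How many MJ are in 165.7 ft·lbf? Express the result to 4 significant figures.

1 ft·lbf = 1.35582 × 10^-6 MJ.
Thus 165.7 × 1.35582 × 10^-6 ≈ 0.0002247 MJ.

0.0002247 megajoules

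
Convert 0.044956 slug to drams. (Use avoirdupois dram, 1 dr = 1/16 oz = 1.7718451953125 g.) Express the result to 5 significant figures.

1 slug = 8236.56 dr.
Thus 0.044956 × 8236.56 ≈ 370.28 dr.

370.28 dr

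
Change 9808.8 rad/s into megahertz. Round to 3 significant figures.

0.00156 MHz

1 radian per second = 1.59155 × 10^-7 MHz.
Thus 9808.8 × 1.59155 × 10^-7 ≈ 0.00156 MHz.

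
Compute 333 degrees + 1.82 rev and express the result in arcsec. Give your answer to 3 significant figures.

333 ° = 1.19880e+6 arcsec and 1.82 rev = 2.35872e+6 arcsec.
1.19880e+6 + 2.35872e+6 ≈ 3.56e+6 arcsec.

3.56e+6 arcseconds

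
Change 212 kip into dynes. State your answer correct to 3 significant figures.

9.43 × 10^10 dynes

1 kip = 4.44822 × 10^8 dynes.
So 212 × 4.44822 × 10^8 ≈ 9.43 × 10^10 dyn.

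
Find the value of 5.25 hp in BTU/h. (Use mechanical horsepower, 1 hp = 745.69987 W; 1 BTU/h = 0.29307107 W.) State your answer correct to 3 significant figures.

1 hp = 2544.43 BTU/h.
Then 5.25 × 2544.43 ≈ 13400 BTU/h.

13400 BTU per hour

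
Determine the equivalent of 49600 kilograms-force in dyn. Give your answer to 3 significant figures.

1 kgf = 980665 dynes.
Then 49600 × 980665 ≈ 4.86 × 10^10 dyn.

4.86 × 10^10 dyn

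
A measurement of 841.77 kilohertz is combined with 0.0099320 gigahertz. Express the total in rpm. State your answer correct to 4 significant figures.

841.77 kHz = 5.05062 × 10^7 rpm and 0.0099320 GHz = 5.95920 × 10^8 rpm.
5.05062 × 10^7 + 5.95920 × 10^8 ≈ 6.464 × 10^8 rpm.

6.464 × 10^8 revolutions per minute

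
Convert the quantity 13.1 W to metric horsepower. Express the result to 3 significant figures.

1 W = 0.00135962 PS.
So 13.1 × 0.00135962 ≈ 0.0178 PS.

0.0178 metric horsepower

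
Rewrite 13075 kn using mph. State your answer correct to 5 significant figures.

1 knot = 1.15078 miles per hour.
13075 × 1.15078 ≈ 15046 mph.

15046 mph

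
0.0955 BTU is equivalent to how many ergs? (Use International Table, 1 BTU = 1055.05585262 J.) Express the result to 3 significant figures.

1 British thermal unit = 1.05506 × 10^10 ergs.
So 0.0955 × 1.05506 × 10^10 ≈ 1.01 × 10^9 erg.

1.01 × 10^9 erg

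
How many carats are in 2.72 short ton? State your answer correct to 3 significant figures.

1.23e+7 ct

1 short ton = 4.53592e+6 carats.
Then 2.72 × 4.53592e+6 ≈ 1.23e+7 ct.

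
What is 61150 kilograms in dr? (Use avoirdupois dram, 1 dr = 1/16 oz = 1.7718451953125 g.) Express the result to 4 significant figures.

3.451 × 10^7 drams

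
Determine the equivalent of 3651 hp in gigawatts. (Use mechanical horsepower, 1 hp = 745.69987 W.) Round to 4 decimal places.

0.0027 GW

1 hp = 7.45700 × 10^-7 gigawatts.
Then 3651 × 7.45700 × 10^-7 ≈ 0.0027 GW.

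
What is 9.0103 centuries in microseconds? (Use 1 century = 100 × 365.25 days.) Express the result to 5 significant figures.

1 century = 3.15576e+15 μs.
9.0103 × 3.15576e+15 ≈ 2.8434e+16 μs.

2.8434e+16 μs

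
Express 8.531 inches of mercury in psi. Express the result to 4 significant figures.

1 inch of mercury = 0.491154 pounds per square inch.
8.531 × 0.491154 ≈ 4.190 psi.

4.190 psi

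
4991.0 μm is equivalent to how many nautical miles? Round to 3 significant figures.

2.69 × 10^-6 nmi

1 μm = 5.39957 × 10^-10 nmi.
4991.0 × 5.39957 × 10^-10 ≈ 2.69 × 10^-6 nmi.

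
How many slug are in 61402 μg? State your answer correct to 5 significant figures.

4.2074 × 10^-6 slugs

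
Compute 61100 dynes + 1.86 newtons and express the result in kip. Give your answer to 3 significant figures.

0.000556 kip

61100 dyn = 0.000137358 kip and 1.86 N = 0.000418145 kip.
0.000137358 + 0.000418145 ≈ 0.000556 kip.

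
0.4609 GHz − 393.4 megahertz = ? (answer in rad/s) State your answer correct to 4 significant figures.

0.4609 GHz = 2.89592 × 10^9 rad/s and 393.4 MHz = 2.47181 × 10^9 rad/s.
2.89592 × 10^9 − 2.47181 × 10^9 ≈ 4.241 × 10^8 rad/s.

4.241 × 10^8 radians per second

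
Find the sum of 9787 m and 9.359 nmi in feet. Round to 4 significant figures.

88980 ft

9787 m = 32109.6 ft and 9.359 nmi = 56866.4 ft.
32109.6 + 56866.4 ≈ 88980 ft.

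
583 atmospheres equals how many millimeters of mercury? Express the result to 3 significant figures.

443000 mmHg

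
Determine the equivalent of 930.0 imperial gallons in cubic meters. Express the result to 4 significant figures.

4.228 m³

1 imp gal = 0.00454609 cubic meters.
Then 930.0 × 0.00454609 ≈ 4.228 m³.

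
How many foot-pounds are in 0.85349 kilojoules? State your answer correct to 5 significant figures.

1 kJ = 737.562 ft·lbf.
So 0.85349 × 737.562 ≈ 629.50 ft·lbf.

629.50 foot-pounds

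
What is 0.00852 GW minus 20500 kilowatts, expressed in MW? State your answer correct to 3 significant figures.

-12.0 MW

0.00852 GW = 8.52000 MW and 20500 kW = 20.5000 MW.
8.52000 − 20.5000 ≈ -12.0 MW.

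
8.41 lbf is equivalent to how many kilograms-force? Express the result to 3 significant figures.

3.81 kgf

1 lbf = 0.453592 kilograms-force.
So 8.41 × 0.453592 ≈ 3.81 kgf.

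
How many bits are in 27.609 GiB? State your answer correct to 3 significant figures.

2.37e+11 bits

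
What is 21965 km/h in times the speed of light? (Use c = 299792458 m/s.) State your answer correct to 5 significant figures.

2.0352e-5 times the speed of light

1 kilometer per hour = 9.26567e-10 c.
21965 × 9.26567e-10 ≈ 2.0352e-5 c.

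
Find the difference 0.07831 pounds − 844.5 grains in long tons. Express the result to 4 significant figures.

0.07831 lb = 3.49598 × 10^-5 long ton and 844.5 gr = 5.38584 × 10^-5 long ton.
3.49598 × 10^-5 − 5.38584 × 10^-5 ≈ -1.890 × 10^-5 long ton.

-1.890 × 10^-5 long ton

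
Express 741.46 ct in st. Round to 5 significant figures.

1 carat = 3.14946e-5 stone.
Thus 741.46 × 3.14946e-5 ≈ 0.023352 st.

0.023352 stone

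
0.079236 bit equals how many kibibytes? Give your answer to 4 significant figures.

9.672 × 10^-6 KiB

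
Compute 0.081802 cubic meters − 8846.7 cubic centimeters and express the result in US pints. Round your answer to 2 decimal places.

154.18 US pints

0.081802 m³ = 172.878 US pt and 8846.7 cm³ = 18.6964 US pt.
172.878 − 18.6964 ≈ 154.18 US pt.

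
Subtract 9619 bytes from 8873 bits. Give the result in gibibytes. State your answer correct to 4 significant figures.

-7.925 × 10^-6 GiB

8873 bit = 1.03295 × 10^-6 GiB and 9619 B = 8.95839 × 10^-6 GiB.
1.03295 × 10^-6 − 8.95839 × 10^-6 ≈ -7.925 × 10^-6 GiB.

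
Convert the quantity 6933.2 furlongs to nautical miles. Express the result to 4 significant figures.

753.1 nmi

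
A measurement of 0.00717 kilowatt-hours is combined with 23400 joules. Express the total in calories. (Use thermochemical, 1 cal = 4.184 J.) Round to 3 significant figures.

11800 calories

0.00717 kWh = 6169.22 cal and 23400 J = 5592.73 cal.
6169.22 + 5592.73 ≈ 11800 cal.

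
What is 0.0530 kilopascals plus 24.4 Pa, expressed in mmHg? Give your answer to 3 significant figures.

0.0530 kPa = 0.397533 mmHg and 24.4 Pa = 0.183015 mmHg.
0.397533 + 0.183015 ≈ 0.581 mmHg.

0.581 mmHg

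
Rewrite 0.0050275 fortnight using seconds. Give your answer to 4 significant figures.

6081 seconds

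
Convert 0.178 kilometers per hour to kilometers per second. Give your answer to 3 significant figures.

4.94 × 10^-5 km/s

1 kilometer per hour = 0.000277778 km/s.
Thus 0.178 × 0.000277778 ≈ 4.94 × 10^-5 km/s.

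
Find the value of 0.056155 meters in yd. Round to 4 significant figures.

1 m = 1.09361 yards.
Thus 0.056155 × 1.09361 ≈ 0.06141 yd.

0.06141 yd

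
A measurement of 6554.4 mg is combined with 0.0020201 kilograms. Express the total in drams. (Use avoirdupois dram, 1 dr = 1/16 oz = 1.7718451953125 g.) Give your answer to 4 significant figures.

6554.4 mg = 3.69919 dr and 0.0020201 kg = 1.14011 dr.
3.69919 + 1.14011 ≈ 4.839 dr.

4.839 drams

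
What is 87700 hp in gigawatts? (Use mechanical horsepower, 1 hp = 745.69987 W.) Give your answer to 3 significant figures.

1 hp = 7.45700e-7 GW.
Then 87700 × 7.45700e-7 ≈ 0.0654 GW.

0.0654 GW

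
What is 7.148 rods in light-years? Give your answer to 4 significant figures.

3.800 × 10^-15 ly

1 rod = 5.31587 × 10^-16 ly.
So 7.148 × 5.31587 × 10^-16 ≈ 3.800 × 10^-15 ly.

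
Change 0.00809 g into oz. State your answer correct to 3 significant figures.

1 g = 0.0352740 oz.
So 0.00809 × 0.0352740 ≈ 0.000285 oz.

0.000285 oz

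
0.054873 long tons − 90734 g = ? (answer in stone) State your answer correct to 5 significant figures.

0.054873 long ton = 8.77968 st and 90734 g = 14.2882 st.
8.77968 − 14.2882 ≈ -5.5085 st.

-5.5085 st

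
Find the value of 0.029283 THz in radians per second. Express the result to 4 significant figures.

1.840e+11 rad/s

1 THz = 6.28319e+12 rad/s.
So 0.029283 × 6.28319e+12 ≈ 1.840e+11 rad/s.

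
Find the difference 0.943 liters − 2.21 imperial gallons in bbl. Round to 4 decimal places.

-0.0573 bbl

0.943 L = 0.00593129 bbl and 2.21 imp gal = 0.0631928 bbl.
0.00593129 − 0.0631928 ≈ -0.0573 bbl.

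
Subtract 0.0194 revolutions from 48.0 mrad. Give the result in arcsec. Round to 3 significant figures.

48.0 mrad = 9900.71 arcsec and 0.0194 rev = 25142.4 arcsec.
9900.71 − 25142.4 ≈ -15200 arcsec.

-15200 arcseconds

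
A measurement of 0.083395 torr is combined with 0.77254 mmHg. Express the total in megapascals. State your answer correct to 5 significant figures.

0.083395 torr = 1.11184e-5 MPa and 0.77254 mmHg = 0.000102997 MPa.
1.11184e-5 + 0.000102997 ≈ 0.00011412 MPa.

0.00011412 megapascals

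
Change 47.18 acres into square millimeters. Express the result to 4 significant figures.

1.909e+11 mm²

1 acre = 4.04686e+9 mm².
Then 47.18 × 4.04686e+9 ≈ 1.909e+11 mm².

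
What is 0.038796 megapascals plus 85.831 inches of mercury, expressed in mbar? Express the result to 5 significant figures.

3294.5 mbar

0.038796 MPa = 387.960 mbar and 85.831 inHg = 2906.57 mbar.
387.960 + 2906.57 ≈ 3294.5 mbar.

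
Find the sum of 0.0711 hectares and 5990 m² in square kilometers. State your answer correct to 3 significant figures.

0.00670 km²

0.0711 ha = 0.000711000 km² and 5990 m² = 0.00599000 km².
0.000711000 + 0.00599000 ≈ 0.00670 km².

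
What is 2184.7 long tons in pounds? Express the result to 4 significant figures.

4.894e+6 lb

1 long ton = 2240.00 lb.
Thus 2184.7 × 2240.00 ≈ 4.894e+6 lb.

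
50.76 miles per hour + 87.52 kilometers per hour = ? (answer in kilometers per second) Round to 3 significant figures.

0.0470 km/s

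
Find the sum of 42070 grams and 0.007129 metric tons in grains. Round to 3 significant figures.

42070 g = 649239 gr and 0.007129 t = 110017 gr.
649239 + 110017 ≈ 759000 gr.

759000 gr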